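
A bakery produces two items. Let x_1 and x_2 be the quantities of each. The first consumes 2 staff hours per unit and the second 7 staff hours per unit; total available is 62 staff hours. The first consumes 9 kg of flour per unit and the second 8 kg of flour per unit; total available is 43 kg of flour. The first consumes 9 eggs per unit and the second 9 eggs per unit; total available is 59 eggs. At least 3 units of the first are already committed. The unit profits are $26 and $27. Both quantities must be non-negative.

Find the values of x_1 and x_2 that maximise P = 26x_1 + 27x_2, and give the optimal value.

x_1 = 3, x_2 = 2, maximum P = 132

Feasible corners and P = 26x_1 + 27x_2:
  (43/9, 0) → P = 1118/9
  (3, 0) → P = 78
  (3, 2) → P = 132

At the optimal vertex, 9x_1 + 8x_2 = 43 and x_1 = 3.
Solving simultaneously gives x_1 = 3, x_2 = 2.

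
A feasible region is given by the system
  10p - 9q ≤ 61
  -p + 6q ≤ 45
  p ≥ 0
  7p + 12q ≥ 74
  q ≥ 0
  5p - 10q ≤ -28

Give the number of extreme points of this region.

Pairwise boundary intersections that survive every other constraint:
  (0, 15/2)
  (141/10, 197/20)
  (0, 37/6)
  (202/65, 283/65)

4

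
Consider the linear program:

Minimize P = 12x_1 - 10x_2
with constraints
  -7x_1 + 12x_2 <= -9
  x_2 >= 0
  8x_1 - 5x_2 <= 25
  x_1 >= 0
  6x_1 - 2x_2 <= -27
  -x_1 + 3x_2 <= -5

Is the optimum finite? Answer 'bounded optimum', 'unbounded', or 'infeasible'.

infeasible

The boundaries 6x_1 - 2x_2 = -27 and -x_1 + 3x_2 = -5 meet at (-91/16, -57/16), but that point violates -7x_1 + 12x_2 ≤ -9. Every candidate vertex is excluded by some other constraint, so the feasible region is empty.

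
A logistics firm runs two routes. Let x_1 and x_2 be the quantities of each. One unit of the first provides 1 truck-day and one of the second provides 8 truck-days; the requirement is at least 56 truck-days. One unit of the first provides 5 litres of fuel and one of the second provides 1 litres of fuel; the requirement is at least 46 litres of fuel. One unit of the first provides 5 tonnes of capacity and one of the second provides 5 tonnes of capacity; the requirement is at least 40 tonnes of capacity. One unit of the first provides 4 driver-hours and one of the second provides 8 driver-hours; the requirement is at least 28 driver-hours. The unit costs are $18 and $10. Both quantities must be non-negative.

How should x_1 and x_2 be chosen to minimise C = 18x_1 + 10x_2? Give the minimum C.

x_1 = 8, x_2 = 6, minimum C = 204

Extreme points and C = 18x_1 + 10x_2:
  (0, 46) → C = 460
  (56, 0) → C = 1008
  (8, 6) → C = 204
The feasible region is unbounded (it extends along (0, 1), (1, 0)), but C strictly increases along every unbounded feasible direction, so there is no improving ray and the minimum is attained at a vertex.

The binding constraints are x_1 + 8x_2 = 56 and 5x_1 + x_2 = 46.
Solving simultaneously gives x_1 = 8, x_2 = 6.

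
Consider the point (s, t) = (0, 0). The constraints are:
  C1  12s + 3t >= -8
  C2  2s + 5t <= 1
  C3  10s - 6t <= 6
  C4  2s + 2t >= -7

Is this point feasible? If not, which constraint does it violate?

C1: 0 ≥ -8 ✓
C2: 0 ≤ 1 ✓
C3: 0 ≤ 6 ✓
C4: 0 ≥ -7 ✓

feasible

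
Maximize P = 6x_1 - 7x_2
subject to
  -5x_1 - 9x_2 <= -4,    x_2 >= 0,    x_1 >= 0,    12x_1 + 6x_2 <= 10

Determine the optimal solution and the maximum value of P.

x_1 = 5/6, x_2 = 0, maximum P = 5

Feasible corners and P = 6x_1 - 7x_2:
  (4/5, 0) → P = 24/5
  (0, 4/9) → P = -28/9
  (5/6, 0) → P = 5
  (0, 5/3) → P = -35/3

The binding constraints are x_2 = 0 and 12x_1 + 6x_2 = 10.
Solving simultaneously gives x_1 = 5/6, x_2 = 0.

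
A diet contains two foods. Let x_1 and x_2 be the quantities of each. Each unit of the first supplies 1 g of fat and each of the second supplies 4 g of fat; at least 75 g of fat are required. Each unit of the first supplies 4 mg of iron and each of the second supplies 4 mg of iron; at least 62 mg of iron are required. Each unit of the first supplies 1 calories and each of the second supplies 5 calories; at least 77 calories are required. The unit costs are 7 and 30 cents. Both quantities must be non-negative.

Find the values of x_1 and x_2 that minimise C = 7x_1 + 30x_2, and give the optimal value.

x_1 = 67, x_2 = 2, minimum C = 529

Extreme points and C = 7x_1 + 30x_2:
  (0, 75/4) → C = 1125/2
  (77, 0) → C = 539
  (67, 2) → C = 529
The feasible region is unbounded (it extends along (0, 1), (1, 0)), but C strictly increases along every unbounded feasible direction, so there is no improving ray and the minimum is attained at a vertex.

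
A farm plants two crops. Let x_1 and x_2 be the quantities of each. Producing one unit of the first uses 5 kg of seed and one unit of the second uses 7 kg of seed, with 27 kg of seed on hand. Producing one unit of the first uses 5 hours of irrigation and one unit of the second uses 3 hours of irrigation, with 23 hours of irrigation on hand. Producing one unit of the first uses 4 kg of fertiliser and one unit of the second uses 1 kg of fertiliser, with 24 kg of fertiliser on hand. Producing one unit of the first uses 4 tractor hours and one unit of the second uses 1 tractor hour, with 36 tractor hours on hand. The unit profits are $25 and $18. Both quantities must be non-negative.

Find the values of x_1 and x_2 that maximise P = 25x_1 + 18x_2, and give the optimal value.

x_1 = 4, x_2 = 1, maximum P = 118

Extreme points and P = 25x_1 + 18x_2:
  (0, 0) → P = 0
  (0, 27/7) → P = 486/7
  (23/5, 0) → P = 115
  (4, 1) → P = 118

The optimum lies where 5x_1 + 7x_2 = 27 and 5x_1 + 3x_2 = 23.
Solving simultaneously gives x_1 = 4, x_2 = 1.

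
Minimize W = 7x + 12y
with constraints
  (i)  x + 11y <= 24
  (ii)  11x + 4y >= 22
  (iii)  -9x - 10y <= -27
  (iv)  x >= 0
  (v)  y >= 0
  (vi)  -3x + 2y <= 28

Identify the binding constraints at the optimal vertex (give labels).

Vertices and W = 7x + 12y:
  (146/117, 242/117) → W = 302/9
  (24, 0) → W = 168
  (56/37, 99/74) → W = 986/37
  (3, 0) → W = 21

The minimum is at (3, 0). Substituting into each constraint, equality holds for (iii) and (v); the remaining constraints have slack.

(iii) and (v)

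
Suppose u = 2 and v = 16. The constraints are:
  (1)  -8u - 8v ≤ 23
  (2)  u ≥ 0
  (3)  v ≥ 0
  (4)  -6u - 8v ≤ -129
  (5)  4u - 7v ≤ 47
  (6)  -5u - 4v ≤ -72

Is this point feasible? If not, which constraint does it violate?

(1): -144 ≤ 23 ✓
(2): 2 ≥ 0 ✓
(3): 16 ≥ 0 ✓
(4): -140 ≤ -129 ✓
(5): -104 ≤ 47 ✓
(6): -74 ≤ -72 ✓

feasible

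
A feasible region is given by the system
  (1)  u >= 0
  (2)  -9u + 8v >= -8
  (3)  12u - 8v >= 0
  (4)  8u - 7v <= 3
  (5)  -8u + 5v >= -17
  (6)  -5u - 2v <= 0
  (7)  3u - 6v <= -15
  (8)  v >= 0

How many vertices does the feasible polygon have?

Pairwise boundary intersections that survive every other constraint:
  (34, 51)
  (5/2, 15/4)
  (13/2, 7)
  (41/9, 43/9)

4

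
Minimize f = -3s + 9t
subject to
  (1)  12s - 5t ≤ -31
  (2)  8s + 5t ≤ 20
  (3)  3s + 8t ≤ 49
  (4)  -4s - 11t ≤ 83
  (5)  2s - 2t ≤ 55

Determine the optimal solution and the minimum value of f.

Extreme points and f = -3s + 9t:
  (-11/20, 122/25) → f = 4557/100
  (-189/38, -109/19) → f = -1395/38
  (-85/49, 332/49) → f = 3243/49
The feasible region is unbounded (it extends along (-8, 3), (-11, 4)), but f strictly increases along every unbounded feasible direction, so there is no improving ray and the minimum is attained at a vertex.

s = -189/38, t = -109/19, minimum f = -1395/38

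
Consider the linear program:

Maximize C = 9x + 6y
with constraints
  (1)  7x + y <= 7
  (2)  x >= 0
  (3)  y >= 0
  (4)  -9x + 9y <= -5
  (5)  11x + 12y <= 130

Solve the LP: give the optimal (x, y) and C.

x = 17/18, y = 7/18, maximum C = 65/6

Feasible corners and C = 9x + 6y:
  (1, 0) → C = 9
  (17/18, 7/18) → C = 65/6
  (5/9, 0) → C = 5

The optimum lies where 7x + y = 7 and -9x + 9y = -5.
Solving simultaneously gives x = 17/18, y = 7/18.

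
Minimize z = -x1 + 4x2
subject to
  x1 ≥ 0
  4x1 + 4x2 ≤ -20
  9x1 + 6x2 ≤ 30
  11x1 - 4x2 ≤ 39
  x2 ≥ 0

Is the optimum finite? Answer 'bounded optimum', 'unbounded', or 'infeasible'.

infeasible

The boundaries x1 = 0 and 4x1 + 4x2 = -20 meet at (0, -5), but that point violates x2 ≥ 0. Every candidate vertex is excluded by some other constraint, so the feasible region is empty.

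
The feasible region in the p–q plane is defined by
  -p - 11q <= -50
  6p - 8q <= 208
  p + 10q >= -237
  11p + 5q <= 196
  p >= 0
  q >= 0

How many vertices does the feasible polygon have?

Intersecting each pair of boundary lines and keeping only the points that satisfy every inequality leaves:
  (953/58, 177/58)
  (0, 50/11)
  (0, 196/5)

3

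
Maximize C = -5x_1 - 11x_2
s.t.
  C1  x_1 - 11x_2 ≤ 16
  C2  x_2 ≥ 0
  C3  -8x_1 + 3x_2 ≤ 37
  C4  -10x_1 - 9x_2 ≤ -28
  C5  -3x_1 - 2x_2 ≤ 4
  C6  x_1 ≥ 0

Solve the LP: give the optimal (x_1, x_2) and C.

x_1 = 14/5, x_2 = 0, maximum C = -14

Extreme points and C = -5x_1 - 11x_2:
  (16, 0) → C = -80
  (14/5, 0) → C = -14
  (0, 37/3) → C = -407/3
  (0, 28/9) → C = -308/9
The feasible region is unbounded (it extends along (11, 1), (3, 8)), but C strictly decreases along every unbounded feasible direction, so there is no improving ray and the maximum is attained at a vertex.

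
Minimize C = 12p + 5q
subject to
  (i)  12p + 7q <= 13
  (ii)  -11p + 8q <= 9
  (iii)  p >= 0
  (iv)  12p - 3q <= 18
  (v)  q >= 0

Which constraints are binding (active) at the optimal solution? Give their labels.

(iii) and (v)

Feasible corners and C = 12p + 5q:
  (41/173, 251/173) → C = 1747/173
  (13/12, 0) → C = 13
  (0, 9/8) → C = 45/8
  (0, 0) → C = 0

The minimum is at (0, 0). Substituting into each constraint, equality holds for (iii) and (v); the remaining constraints have slack.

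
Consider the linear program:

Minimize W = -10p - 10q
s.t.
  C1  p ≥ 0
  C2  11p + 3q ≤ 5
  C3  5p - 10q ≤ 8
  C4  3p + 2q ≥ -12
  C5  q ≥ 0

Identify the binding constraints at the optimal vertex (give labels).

Extreme points and W = -10p - 10q:
  (0, 5/3) → W = -50/3
  (0, 0) → W = 0
  (5/11, 0) → W = -50/11

The minimum is at (0, 5/3). Substituting into each constraint, equality holds for C1 and C2; the remaining constraints have slack.

C1 and C2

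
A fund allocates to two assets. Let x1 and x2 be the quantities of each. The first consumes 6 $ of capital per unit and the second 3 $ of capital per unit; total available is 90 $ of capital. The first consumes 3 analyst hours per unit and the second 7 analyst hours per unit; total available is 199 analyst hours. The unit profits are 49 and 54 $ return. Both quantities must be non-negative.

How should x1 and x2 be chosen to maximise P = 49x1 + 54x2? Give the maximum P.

x1 = 1, x2 = 28, maximum P = 1561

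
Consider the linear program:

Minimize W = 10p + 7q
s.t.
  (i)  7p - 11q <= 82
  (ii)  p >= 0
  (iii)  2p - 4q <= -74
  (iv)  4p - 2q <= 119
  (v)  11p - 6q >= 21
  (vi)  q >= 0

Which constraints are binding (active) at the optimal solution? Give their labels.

Vertices and W = 10p + 7q:
  (52, 89/2) → W = 1663/2
  (33/2, 107/4) → W = 1409/4
  (336, 1225/2) → W = 15295/2

The minimum is at (33/2, 107/4). Substituting into each constraint, equality holds for (iii) and (v); the remaining constraints have slack.

(iii) and (v)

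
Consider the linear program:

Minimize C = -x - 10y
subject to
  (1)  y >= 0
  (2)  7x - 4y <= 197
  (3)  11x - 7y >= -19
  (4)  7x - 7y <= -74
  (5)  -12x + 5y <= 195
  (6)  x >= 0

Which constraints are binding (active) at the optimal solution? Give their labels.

Corner points and C = -x - 10y:
  (291, 460) → C = -4891
  (1675/21, 271/3) → C = -20645/21
  (55/4, 681/28) → C = -7195/28

The minimum is at (291, 460). Substituting into each constraint, equality holds for (2) and (3); the remaining constraints have slack.

(2) and (3)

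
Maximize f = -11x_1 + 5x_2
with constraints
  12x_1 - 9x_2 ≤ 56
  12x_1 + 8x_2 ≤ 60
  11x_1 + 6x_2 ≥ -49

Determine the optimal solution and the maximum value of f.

x_1 = -47, x_2 = 78, maximum f = 907

Corner points and f = -11x_1 + 5x_2:
  (247/51, 4/17) → f = -2657/51
  (-35/57, -1204/171) → f = -4865/171
  (-47, 78) → f = 907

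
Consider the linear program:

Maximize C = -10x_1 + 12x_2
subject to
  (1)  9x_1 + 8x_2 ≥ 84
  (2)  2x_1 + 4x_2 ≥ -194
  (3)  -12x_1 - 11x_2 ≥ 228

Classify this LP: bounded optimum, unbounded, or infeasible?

The boundaries 9x_1 + 8x_2 = 84 and 2x_1 + 4x_2 = -194 meet at (472/5, -957/10), but that point violates -12x_1 - 11x_2 ≥ 228. Every candidate vertex is excluded by some other constraint, so the feasible region is empty.

infeasible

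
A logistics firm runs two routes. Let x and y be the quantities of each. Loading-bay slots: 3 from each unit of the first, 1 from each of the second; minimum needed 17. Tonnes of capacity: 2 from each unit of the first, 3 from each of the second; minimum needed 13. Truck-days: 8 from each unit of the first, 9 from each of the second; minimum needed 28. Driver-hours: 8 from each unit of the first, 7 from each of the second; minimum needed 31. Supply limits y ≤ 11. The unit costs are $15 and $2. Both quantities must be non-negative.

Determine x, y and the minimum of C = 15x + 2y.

x = 2, y = 11, minimum C = 52

Corner points and C = 15x + 2y:
  (13/2, 0) → C = 195/2
  (38/7, 5/7) → C = 580/7
  (2, 11) → C = 52
The feasible region is unbounded (it extends along (1, 0)), but C strictly increases along every unbounded feasible direction, so there is no improving ray and the minimum is attained at a vertex.

At the optimal vertex, 3x + y = 17 and y = 11.
Solving simultaneously gives x = 2, y = 11.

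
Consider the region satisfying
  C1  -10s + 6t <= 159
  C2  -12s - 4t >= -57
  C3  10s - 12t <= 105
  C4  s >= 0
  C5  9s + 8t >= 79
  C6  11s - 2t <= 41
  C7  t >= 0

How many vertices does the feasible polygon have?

The feasible vertices (each the meet of two boundaries and inside every other half-plane) are:
  (0, 57/4)
  (7/3, 29/4)
  (0, 79/8)

3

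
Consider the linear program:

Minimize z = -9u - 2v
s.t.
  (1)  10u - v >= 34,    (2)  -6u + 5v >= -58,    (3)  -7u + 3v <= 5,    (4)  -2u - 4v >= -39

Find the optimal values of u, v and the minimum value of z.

u = 427/34, v = 59/17, minimum z = -4079/34

Feasible corners and z = -9u - 2v:
  (28/11, -94/11) → z = -64/11
  (25/6, 23/3) → z = -317/6
  (427/34, 59/17) → z = -4079/34

The binding constraints are -6u + 5v = -58 and -2u - 4v = -39.
Solving simultaneously gives u = 427/34, v = 59/17.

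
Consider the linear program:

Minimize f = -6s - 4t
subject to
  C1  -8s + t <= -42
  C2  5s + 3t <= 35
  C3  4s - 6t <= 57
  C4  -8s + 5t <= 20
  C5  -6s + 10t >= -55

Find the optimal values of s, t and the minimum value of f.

s = 161/29, t = 70/29, minimum f = -1246/29

Vertices and f = -6s - 4t:
  (161/29, 70/29) → f = -1246/29
  (365/74, -94/37) → f = -719/37
  (515/68, -65/68) → f = -1415/34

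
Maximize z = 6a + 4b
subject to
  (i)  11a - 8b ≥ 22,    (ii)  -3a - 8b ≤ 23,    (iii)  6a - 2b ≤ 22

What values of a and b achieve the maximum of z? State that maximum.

a = 66/13, b = 55/13, maximum z = 616/13

The binding constraints are 11a - 8b = 22 and 6a - 2b = 22.
Solving simultaneously gives a = 66/13, b = 55/13.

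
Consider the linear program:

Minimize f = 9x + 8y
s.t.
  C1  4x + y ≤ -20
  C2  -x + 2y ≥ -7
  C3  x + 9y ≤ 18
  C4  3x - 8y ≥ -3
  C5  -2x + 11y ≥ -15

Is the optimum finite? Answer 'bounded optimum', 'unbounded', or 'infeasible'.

bounded optimum

Corner points and f = 9x + 8y:
  (-163/35, -48/35) → f = -1851/35
  (-205/46, -50/23) → f = -115/2
  (-9, -3) → f = -105
The feasible region has finitely many vertices and no improving ray; the minimum is -105 at (-9, -3).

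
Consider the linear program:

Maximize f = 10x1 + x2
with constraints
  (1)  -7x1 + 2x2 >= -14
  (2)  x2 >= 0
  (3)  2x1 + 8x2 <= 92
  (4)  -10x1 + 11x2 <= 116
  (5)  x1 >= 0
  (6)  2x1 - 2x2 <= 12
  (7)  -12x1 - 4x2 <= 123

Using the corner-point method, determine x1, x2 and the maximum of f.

Feasible corners and f = 10x1 + x2:
  (2, 0) → f = 20
  (74/15, 154/15) → f = 298/5
  (0, 0) → f = 0
  (14/17, 192/17) → f = 332/17
  (0, 116/11) → f = 116/11

x1 = 74/15, x2 = 154/15, maximum f = 298/5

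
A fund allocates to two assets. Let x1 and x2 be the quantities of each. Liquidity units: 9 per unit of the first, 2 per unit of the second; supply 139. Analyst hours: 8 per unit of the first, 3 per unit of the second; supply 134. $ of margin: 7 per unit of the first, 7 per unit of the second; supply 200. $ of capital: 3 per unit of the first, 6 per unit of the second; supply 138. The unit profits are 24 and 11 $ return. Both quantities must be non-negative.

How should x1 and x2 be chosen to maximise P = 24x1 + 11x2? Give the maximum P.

Vertices and P = 24x1 + 11x2:
  (0, 0) → P = 0
  (0, 23) → P = 253
  (139/9, 0) → P = 1112/3
  (149/11, 94/11) → P = 4610/11
  (10, 18) → P = 438

x1 = 10, x2 = 18, maximum P = 438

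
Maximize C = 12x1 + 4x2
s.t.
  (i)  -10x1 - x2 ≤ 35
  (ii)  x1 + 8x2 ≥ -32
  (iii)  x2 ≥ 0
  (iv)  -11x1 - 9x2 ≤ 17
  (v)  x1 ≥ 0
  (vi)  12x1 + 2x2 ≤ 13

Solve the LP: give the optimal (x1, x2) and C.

Corner points and C = 12x1 + 4x2:
  (0, 0) → C = 0
  (13/12, 0) → C = 13
  (0, 13/2) → C = 26

The optimum lies where x1 = 0 and 12x1 + 2x2 = 13.
Solving simultaneously gives x1 = 0, x2 = 13/2.

x1 = 0, x2 = 13/2, maximum C = 26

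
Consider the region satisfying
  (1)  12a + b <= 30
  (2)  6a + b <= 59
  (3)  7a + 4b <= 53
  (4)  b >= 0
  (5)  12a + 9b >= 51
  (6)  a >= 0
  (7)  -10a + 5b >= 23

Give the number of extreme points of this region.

Of the 21 pairwise boundary intersections, those satisfying every inequality are:
  (67/41, 426/41)
  (127/70, 288/35)
  (0, 53/4)
  (0, 17/3)
  (8/25, 131/25)

5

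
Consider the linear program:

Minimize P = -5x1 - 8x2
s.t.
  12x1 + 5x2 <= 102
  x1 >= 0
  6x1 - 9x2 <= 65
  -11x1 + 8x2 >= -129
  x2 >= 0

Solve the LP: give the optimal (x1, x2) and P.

Vertices and P = -5x1 - 8x2:
  (0, 102/5) → P = -816/5
  (17/2, 0) → P = -85/2
  (0, 0) → P = 0

x1 = 0, x2 = 102/5, minimum P = -816/5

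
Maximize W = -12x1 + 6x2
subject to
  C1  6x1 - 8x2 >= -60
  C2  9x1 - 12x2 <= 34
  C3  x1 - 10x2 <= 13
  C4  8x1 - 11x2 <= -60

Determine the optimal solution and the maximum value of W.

x1 = -176/13, x2 = -69/26, maximum W = 1905/13

Corner points and W = -12x1 + 6x2:
  (-176/13, -69/26) → W = 1905/13
  (1094/3, 812/3) → W = -2752
  (-743/69, -164/69) → W = 2644/23
The feasible region is unbounded (it extends along (4, 3)), but W strictly decreases along every unbounded feasible direction, so there is no improving ray and the maximum is attained at a vertex.

The binding constraints are 6x1 - 8x2 = -60 and x1 - 10x2 = 13.
Solving simultaneously gives x1 = -176/13, x2 = -69/26.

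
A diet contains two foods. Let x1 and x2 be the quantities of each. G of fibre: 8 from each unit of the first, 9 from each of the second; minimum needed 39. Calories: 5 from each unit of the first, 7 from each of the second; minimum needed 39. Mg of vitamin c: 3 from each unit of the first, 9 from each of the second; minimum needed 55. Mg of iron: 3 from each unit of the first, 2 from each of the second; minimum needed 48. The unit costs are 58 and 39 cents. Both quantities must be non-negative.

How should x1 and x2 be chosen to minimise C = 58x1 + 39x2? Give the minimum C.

The feasible region is unbounded (it extends along (0, 1), (1, 0)), but C strictly increases along every unbounded feasible direction, so there is no improving ray and the minimum is attained at a vertex.

x1 = 46/3, x2 = 1, minimum C = 2785/3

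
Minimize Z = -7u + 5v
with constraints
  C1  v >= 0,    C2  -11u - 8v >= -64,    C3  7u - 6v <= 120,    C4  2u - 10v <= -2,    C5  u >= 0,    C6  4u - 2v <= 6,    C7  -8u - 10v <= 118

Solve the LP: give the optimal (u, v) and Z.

Corner points and Z = -7u + 5v:
  (0, 8) → Z = 40
  (88/27, 95/27) → Z = -47/9
  (0, 1/5) → Z = 1
  (16/9, 5/9) → Z = -29/3

At the optimal vertex, 2u - 10v = -2 and 4u - 2v = 6.
Solving simultaneously gives u = 16/9, v = 5/9.

u = 16/9, v = 5/9, minimum Z = -29/3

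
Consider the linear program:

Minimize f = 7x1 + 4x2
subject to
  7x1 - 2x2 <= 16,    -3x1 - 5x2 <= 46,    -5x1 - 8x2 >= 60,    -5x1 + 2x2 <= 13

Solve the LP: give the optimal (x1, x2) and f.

x1 = -157/31, x2 = -191/31, minimum f = -1863/31

Vertices and f = 7x1 + 4x2:
  (-12/41, -370/41) → f = -1564/41
  (4/33, -250/33) → f = -324/11
  (-157/31, -191/31) → f = -1863/31
  (-112/25, -47/10) → f = -1254/25

At the optimal vertex, -3x1 - 5x2 = 46 and -5x1 + 2x2 = 13.
Solving simultaneously gives x1 = -157/31, x2 = -191/31.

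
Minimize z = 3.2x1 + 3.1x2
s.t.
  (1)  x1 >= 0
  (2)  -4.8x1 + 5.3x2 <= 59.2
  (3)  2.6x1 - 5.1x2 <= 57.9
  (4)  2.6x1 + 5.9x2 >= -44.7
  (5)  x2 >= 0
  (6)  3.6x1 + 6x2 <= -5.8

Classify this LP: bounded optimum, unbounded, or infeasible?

infeasible

The boundaries x1 = 0 and -4.8x1 + 5.3x2 = 59.2 meet at (0, 592/53), but that point violates 3.6x1 + 6x2 ≤ -5.8. Every candidate vertex is excluded by some other constraint, so the feasible region is empty.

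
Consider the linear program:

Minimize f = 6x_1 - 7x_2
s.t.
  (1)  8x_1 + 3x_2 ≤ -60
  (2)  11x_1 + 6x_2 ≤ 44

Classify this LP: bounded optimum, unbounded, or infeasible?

From the feasible point (-164/5, 1012/15), moving in the direction (-6, 11) keeps every constraint satisfied while f decreases without bound.

unbounded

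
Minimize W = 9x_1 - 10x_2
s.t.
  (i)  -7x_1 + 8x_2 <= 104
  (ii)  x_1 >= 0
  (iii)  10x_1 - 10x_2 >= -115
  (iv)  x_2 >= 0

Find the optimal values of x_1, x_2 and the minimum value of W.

x_1 = 12, x_2 = 47/2, minimum W = -127

Feasible corners and W = 9x_1 - 10x_2:
  (12, 47/2) → W = -127
  (0, 23/2) → W = -115
  (0, 0) → W = 0
The feasible region is unbounded (it extends along (8, 7), (1, 0)), but W strictly increases along every unbounded feasible direction, so there is no improving ray and the minimum is attained at a vertex.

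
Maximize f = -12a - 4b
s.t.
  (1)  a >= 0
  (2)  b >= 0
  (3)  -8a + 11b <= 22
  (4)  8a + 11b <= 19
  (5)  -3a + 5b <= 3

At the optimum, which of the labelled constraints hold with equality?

(1) and (2)

Extreme points and f = -12a - 4b:
  (0, 0) → f = 0
  (0, 3/5) → f = -12/5
  (19/8, 0) → f = -57/2
  (62/73, 81/73) → f = -1068/73

The maximum is at (0, 0). Substituting into each constraint, equality holds for (1) and (2); the remaining constraints have slack.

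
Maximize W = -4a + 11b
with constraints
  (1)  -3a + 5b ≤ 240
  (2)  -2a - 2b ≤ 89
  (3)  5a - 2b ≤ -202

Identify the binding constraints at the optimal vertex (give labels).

Vertices and W = -4a + 11b:
  (-925/16, 213/16) → W = 6043/16
  (-530/19, 594/19) → W = 8654/19
  (-291/7, -41/14) → W = 1877/14

The maximum is at (-530/19, 594/19). Substituting into each constraint, equality holds for (1) and (3); the remaining constraints have slack.

(1) and (3)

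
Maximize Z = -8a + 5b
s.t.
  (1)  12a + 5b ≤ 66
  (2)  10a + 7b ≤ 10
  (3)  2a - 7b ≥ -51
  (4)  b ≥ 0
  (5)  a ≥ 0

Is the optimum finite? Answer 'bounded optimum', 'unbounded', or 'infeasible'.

bounded optimum

Extreme points and Z = -8a + 5b:
  (1, 0) → Z = -8
  (0, 10/7) → Z = 50/7
  (0, 0) → Z = 0
The feasible region has finitely many vertices and no improving ray; the maximum is 50/7 at (0, 10/7).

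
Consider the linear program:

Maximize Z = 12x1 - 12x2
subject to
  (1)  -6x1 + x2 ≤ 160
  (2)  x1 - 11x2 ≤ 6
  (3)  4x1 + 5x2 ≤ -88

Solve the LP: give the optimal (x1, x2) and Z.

Feasible corners and Z = 12x1 - 12x2:
  (-1766/65, -196/65) → Z = -3768/13
  (-444/17, 56/17) → Z = -6000/17
  (-134/7, -16/7) → Z = -1416/7

x1 = -134/7, x2 = -16/7, maximum Z = -1416/7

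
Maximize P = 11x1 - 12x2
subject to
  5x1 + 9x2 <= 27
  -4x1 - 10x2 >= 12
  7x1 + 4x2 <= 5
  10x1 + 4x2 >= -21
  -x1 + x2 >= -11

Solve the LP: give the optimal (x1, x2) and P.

Extreme points and P = 11x1 - 12x2:
  (49/27, -52/27) → P = 1163/27
  (-27/14, -3/7) → P = -225/14
  (49/11, -72/11) → P = 1403/11
  (23/14, -131/14) → P = 1825/14

At the optimal vertex, 10x1 + 4x2 = -21 and -x1 + x2 = -11.
Solving simultaneously gives x1 = 23/14, x2 = -131/14.

x1 = 23/14, x2 = -131/14, maximum P = 1825/14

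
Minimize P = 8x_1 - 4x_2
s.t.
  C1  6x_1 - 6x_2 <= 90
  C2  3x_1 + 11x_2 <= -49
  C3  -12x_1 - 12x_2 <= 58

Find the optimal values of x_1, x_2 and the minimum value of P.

x_1 = -25/48, x_2 = -69/16, minimum P = 157/12

Vertices and P = 8x_1 - 4x_2:
  (58/7, -47/7) → P = 652/7
  (61/12, -119/12) → P = 241/3
  (-25/48, -69/16) → P = 157/12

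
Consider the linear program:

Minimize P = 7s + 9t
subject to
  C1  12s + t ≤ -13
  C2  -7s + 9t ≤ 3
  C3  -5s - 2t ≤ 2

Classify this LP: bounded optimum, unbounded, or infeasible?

The boundaries 12s + t = -13 and -7s + 9t = 3 meet at (-24/23, -11/23), but that point violates -5s - 2t ≤ 2. Every candidate vertex is excluded by some other constraint, so the feasible region is empty.

infeasible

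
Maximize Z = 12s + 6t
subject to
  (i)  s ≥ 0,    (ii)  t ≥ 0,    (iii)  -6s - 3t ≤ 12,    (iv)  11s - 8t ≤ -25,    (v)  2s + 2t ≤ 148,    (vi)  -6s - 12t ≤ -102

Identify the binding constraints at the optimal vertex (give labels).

(iv) and (v)

Feasible corners and Z = 12s + 6t:
  (0, 74) → Z = 444
  (0, 17/2) → Z = 51
  (567/19, 839/19) → Z = 11838/19
  (43/15, 106/15) → Z = 384/5

The maximum is at (567/19, 839/19). Substituting into each constraint, equality holds for (iv) and (v); the remaining constraints have slack.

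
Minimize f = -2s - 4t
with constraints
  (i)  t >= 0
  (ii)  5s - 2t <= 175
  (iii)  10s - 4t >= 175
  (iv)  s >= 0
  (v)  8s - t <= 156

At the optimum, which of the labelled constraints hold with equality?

(iii) and (v)

Feasible corners and f = -2s - 4t:
  (35/2, 0) → f = -35
  (39/2, 0) → f = -39
  (449/22, 80/11) → f = -769/11

The minimum is at (449/22, 80/11). Substituting into each constraint, equality holds for (iii) and (v); the remaining constraints have slack.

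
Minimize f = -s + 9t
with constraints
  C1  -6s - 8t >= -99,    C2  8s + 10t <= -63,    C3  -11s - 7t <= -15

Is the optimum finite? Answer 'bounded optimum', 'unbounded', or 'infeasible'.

From the feasible point (197/18, -271/18), moving in the direction (10, -8) keeps every constraint satisfied while f decreases without bound.

unbounded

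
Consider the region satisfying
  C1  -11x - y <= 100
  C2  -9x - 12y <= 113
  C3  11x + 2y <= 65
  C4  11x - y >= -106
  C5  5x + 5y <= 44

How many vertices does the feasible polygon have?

Pairwise boundary intersections that survive every other constraint:
  (-1087/123, -343/123)
  (-103/11, 3)
  (503/57, -914/57)
  (79/15, 53/15)
  (-81/10, 169/10)

5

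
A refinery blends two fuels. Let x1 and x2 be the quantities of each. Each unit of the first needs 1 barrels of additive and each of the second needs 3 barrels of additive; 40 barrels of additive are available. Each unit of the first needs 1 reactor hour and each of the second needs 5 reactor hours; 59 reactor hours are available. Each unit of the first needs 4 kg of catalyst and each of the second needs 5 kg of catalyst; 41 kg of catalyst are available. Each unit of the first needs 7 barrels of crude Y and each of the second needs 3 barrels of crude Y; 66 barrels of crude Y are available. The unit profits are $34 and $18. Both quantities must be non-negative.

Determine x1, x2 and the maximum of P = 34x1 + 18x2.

Extreme points and P = 34x1 + 18x2:
  (0, 0) → P = 0
  (0, 41/5) → P = 738/5
  (66/7, 0) → P = 2244/7
  (9, 1) → P = 324

x1 = 9, x2 = 1, maximum P = 324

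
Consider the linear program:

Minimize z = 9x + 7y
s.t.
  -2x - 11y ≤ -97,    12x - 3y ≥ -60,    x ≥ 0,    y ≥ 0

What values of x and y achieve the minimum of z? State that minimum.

Feasible corners and z = 9x + 7y:
  (0, 97/11) → z = 679/11
  (97/2, 0) → z = 873/2
  (0, 20) → z = 140
The feasible region is unbounded (it extends along (1, 0), (1, 4)), but z strictly increases along every unbounded feasible direction, so there is no improving ray and the minimum is attained at a vertex.

The binding constraints are -2x - 11y = -97 and x = 0.
Solving simultaneously gives x = 0, y = 97/11.

x = 0, y = 97/11, minimum z = 679/11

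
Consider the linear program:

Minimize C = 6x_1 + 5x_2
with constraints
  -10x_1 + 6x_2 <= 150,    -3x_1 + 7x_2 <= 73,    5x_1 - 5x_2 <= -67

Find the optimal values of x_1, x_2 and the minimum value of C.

Vertices and C = 6x_1 + 5x_2:
  (-153/13, 70/13) → C = -568/13
  (-87/5, -4) → C = -622/5
  (-26/5, 41/5) → C = 49/5

The optimum lies where -10x_1 + 6x_2 = 150 and 5x_1 - 5x_2 = -67.
Solving simultaneously gives x_1 = -87/5, x_2 = -4.

x_1 = -87/5, x_2 = -4, minimum C = -622/5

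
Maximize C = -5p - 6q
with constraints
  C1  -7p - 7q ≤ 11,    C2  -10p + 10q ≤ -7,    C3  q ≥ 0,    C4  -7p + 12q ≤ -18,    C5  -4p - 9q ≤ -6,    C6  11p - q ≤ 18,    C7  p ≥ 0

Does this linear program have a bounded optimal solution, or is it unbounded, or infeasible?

The boundaries -10p + 10q = -7 and -4p - 9q = -6 meet at (123/130, 16/65), but that point violates -7p + 12q ≤ -18. Every candidate vertex is excluded by some other constraint, so the feasible region is empty.

infeasible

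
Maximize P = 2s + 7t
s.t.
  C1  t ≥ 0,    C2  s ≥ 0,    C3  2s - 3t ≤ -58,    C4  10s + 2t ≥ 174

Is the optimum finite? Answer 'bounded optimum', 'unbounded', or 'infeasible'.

unbounded

From the feasible point (0, 87), moving in the direction (0, 1) keeps every constraint satisfied while P increases without bound.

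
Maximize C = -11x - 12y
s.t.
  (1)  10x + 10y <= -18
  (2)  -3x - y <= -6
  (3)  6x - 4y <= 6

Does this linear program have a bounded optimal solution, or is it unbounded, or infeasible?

The boundaries 10x + 10y = -18 and -3x - y = -6 meet at (39/10, -57/10), but that point violates 6x - 4y ≤ 6. Every candidate vertex is excluded by some other constraint, so the feasible region is empty.

infeasible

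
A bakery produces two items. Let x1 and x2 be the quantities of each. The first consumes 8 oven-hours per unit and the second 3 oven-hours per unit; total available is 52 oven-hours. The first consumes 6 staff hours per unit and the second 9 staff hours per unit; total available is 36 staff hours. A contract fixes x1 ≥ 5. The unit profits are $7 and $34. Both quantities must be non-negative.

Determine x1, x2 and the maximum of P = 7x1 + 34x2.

Corner points and P = 7x1 + 34x2:
  (6, 0) → P = 42
  (5, 0) → P = 35
  (5, 2/3) → P = 173/3

x1 = 5, x2 = 2/3, maximum P = 173/3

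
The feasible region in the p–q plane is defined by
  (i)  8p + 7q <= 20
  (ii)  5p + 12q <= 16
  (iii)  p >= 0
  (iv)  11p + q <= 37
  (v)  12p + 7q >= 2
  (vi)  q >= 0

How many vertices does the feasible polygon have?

Pairwise boundary intersections that survive every other constraint:
  (128/61, 28/61)
  (5/2, 0)
  (0, 4/3)
  (0, 2/7)
  (1/6, 0)

5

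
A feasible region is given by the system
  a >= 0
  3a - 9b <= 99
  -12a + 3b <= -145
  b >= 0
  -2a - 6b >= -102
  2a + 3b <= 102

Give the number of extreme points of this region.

Intersecting each pair of boundary lines and keeping only the points that satisfy every inequality leaves:
  (33, 0)
  (42, 3)
  (145/12, 0)
  (196/13, 467/39)

4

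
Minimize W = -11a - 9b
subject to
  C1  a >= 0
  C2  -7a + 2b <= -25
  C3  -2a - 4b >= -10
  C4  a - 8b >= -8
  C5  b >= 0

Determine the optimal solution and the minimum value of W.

a = 5, b = 0, minimum W = -55

Corner points and W = -11a - 9b:
  (15/4, 5/8) → W = -375/8
  (25/7, 0) → W = -275/7
  (5, 0) → W = -55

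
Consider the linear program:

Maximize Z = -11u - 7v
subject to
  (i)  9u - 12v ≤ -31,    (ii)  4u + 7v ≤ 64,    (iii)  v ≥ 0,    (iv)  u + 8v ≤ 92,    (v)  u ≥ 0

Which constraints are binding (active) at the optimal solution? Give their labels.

(i) and (v)

Corner points and Z = -11u - 7v:
  (551/111, 700/111) → Z = -10961/111
  (0, 31/12) → Z = -217/12
  (0, 64/7) → Z = -64

The maximum is at (0, 31/12). Substituting into each constraint, equality holds for (i) and (v); the remaining constraints have slack.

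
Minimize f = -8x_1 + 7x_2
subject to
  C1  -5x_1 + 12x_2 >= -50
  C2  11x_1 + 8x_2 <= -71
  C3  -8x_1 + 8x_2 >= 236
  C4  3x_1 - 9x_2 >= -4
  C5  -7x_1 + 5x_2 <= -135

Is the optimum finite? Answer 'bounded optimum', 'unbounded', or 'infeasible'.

infeasible

The boundaries -5x_1 + 12x_2 = -50 and -8x_1 + 8x_2 = 236 meet at (-404/7, -395/14), but that point violates -7x_1 + 5x_2 ≤ -135. Every candidate vertex is excluded by some other constraint, so the feasible region is empty.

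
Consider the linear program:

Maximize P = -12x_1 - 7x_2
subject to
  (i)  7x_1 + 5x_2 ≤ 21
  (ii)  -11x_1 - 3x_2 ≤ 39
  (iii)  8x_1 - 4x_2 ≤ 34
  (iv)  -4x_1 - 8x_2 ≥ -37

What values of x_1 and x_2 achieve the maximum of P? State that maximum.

Feasible corners and P = -12x_1 - 7x_2:
  (127/34, -35/34) → P = -1279/34
  (-17/36, 175/36) → P = -1021/36
  (-27/34, -343/34) → P = 2725/34
  (-423/76, 563/76) → P = 1135/76

x_1 = -27/34, x_2 = -343/34, maximum P = 2725/34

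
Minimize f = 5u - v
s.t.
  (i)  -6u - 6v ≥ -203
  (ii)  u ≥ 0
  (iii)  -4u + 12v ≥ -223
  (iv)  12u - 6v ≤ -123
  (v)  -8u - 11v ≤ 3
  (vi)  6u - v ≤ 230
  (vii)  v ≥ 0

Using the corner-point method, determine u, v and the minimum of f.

Feasible corners and f = 5u - v:
  (0, 203/6) → f = -203/6
  (40/9, 529/18) → f = -43/6
  (0, 41/2) → f = -41/2

At the optimal vertex, -6u - 6v = -203 and u = 0.
Solving simultaneously gives u = 0, v = 203/6.

u = 0, v = 203/6, minimum f = -203/6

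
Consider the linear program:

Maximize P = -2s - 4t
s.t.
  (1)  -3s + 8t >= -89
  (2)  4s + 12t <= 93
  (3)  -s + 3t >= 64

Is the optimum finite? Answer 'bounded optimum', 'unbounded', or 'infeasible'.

From the feasible point (-163/8, 349/24), moving in the direction (-12, 4) keeps every constraint satisfied while P increases without bound.

unbounded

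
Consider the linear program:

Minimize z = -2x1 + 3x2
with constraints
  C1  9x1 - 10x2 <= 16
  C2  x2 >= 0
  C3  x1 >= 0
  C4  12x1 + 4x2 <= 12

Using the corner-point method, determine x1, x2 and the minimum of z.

x1 = 1, x2 = 0, minimum z = -2

Vertices and z = -2x1 + 3x2:
  (0, 0) → z = 0
  (1, 0) → z = -2
  (0, 3) → z = 9

The binding constraints are x2 = 0 and 12x1 + 4x2 = 12.
Solving simultaneously gives x1 = 1, x2 = 0.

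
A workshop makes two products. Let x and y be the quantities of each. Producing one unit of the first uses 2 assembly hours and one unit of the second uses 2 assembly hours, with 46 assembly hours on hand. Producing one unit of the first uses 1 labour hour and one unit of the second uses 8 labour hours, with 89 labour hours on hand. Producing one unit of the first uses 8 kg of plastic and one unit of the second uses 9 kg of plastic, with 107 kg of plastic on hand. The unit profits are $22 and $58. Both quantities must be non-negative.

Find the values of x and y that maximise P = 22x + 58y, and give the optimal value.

At the optimal vertex, x + 8y = 89 and 8x + 9y = 107.
Solving simultaneously gives x = 1, y = 11.

x = 1, y = 11, maximum P = 660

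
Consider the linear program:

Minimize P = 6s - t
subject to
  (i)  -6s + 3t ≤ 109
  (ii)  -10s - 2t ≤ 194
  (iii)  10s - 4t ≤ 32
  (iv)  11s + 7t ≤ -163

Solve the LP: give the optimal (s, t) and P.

s = -400/21, t = -37/21, minimum P = -2363/21

Corner points and P = 6s - t:
  (-400/21, -37/21) → P = -2363/21
  (-1252/75, 221/75) → P = -7733/75
  (-178/15, -113/3) → P = -503/15
  (-214/57, -991/57) → P = -293/57

The optimum lies where -6s + 3t = 109 and -10s - 2t = 194.
Solving simultaneously gives s = -400/21, t = -37/21.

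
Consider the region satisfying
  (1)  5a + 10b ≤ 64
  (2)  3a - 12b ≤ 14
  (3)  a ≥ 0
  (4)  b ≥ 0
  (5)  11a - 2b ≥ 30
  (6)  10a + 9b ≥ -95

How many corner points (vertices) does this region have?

4

Intersecting each pair of boundary lines and keeping only the points that satisfy every inequality leaves:
  (454/45, 61/45)
  (107/30, 277/60)
  (14/3, 0)
  (30/11, 0)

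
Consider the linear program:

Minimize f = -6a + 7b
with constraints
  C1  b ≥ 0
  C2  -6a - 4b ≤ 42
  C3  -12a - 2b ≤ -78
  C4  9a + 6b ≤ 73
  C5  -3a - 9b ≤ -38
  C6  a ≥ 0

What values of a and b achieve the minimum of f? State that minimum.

Vertices and f = -6a + 7b:
  (161/27, 29/9) → f = -119/9
  (313/51, 37/17) → f = -367/17
  (143/21, 41/21) → f = -571/21

a = 143/21, b = 41/21, minimum f = -571/21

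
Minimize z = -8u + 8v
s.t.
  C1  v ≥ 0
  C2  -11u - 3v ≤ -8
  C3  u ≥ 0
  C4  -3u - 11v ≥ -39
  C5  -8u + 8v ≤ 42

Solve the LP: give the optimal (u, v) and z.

u = 13, v = 0, minimum z = -104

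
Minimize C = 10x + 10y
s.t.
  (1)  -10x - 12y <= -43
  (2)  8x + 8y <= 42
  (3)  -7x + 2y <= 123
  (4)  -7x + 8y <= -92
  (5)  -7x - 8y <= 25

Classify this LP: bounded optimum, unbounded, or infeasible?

bounded optimum

Extreme points and C = 10x + 10y:
  (10, -19/4) → C = 105/2
  (362/41, -619/164) → C = 4145/82
  (134/15, -221/60) → C = 105/2
The feasible region has finitely many vertices and no improving ray; the minimum is 4145/82 at (362/41, -619/164).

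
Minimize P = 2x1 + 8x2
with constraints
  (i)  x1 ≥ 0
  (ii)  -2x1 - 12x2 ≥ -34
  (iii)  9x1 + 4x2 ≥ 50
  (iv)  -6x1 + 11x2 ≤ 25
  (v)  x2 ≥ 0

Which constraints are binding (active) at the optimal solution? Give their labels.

(iii) and (v)

Feasible corners and P = 2x1 + 8x2:
  (116/25, 103/50) → P = 644/25
  (17, 0) → P = 34
  (50/9, 0) → P = 100/9

The minimum is at (50/9, 0). Substituting into each constraint, equality holds for (iii) and (v); the remaining constraints have slack.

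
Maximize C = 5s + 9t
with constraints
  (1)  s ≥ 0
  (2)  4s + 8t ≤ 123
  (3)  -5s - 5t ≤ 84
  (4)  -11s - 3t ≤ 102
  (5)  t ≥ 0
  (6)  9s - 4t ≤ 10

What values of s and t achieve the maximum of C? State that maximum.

Feasible corners and C = 5s + 9t:
  (0, 123/8) → C = 1107/8
  (0, 0) → C = 0
  (13/2, 97/8) → C = 1133/8
  (10/9, 0) → C = 50/9

The binding constraints are 4s + 8t = 123 and 9s - 4t = 10.
Solving simultaneously gives s = 13/2, t = 97/8.

s = 13/2, t = 97/8, maximum C = 1133/8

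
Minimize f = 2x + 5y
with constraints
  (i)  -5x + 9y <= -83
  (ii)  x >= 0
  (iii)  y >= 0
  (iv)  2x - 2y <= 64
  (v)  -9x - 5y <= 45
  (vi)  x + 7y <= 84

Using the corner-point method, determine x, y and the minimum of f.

Extreme points and f = 2x + 5y:
  (83/5, 0) → f = 166/5
  (1337/44, 337/44) → f = 4359/44
  (32, 0) → f = 64
  (77/2, 13/2) → f = 219/2

x = 83/5, y = 0, minimum f = 166/5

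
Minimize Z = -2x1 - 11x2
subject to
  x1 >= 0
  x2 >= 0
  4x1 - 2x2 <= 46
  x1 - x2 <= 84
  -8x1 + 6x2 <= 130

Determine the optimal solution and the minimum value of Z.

Vertices and Z = -2x1 - 11x2:
  (0, 0) → Z = 0
  (0, 65/3) → Z = -715/3
  (23/2, 0) → Z = -23
  (67, 111) → Z = -1355

x1 = 67, x2 = 111, minimum Z = -1355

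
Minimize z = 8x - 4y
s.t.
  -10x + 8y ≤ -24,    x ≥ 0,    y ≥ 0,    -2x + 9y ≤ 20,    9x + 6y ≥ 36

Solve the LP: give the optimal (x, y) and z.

x = 36/11, y = 12/11, minimum z = 240/11

Vertices and z = 8x - 4y:
  (188/37, 124/37) → z = 1008/37
  (36/11, 12/11) → z = 240/11
  (4, 0) → z = 32
The feasible region is unbounded (it extends along (9, 2), (1, 0)), but z strictly increases along every unbounded feasible direction, so there is no improving ray and the minimum is attained at a vertex.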